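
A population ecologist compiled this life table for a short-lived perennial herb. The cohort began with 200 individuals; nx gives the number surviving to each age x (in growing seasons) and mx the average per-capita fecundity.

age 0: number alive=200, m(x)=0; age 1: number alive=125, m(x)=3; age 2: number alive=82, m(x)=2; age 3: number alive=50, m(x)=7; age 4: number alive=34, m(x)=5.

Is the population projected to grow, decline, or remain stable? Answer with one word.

lx = nx/n0 = nx/200: 1, 0.625, 0.41, 0.25, 0.17
R0 = Σ lx·mx = 0 + 1.875 + 0.82 + 1.75 + 0.85 = 5.295
R0 > 1, so the population is growing.

growing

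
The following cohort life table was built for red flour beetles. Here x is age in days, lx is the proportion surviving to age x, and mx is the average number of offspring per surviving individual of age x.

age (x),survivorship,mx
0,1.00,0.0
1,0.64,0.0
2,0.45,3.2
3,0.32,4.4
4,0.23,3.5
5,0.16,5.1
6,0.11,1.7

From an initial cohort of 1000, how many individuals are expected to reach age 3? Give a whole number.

320

Expected survivors = N0 · l_3 = 1000 × 0.32 = 320 → 320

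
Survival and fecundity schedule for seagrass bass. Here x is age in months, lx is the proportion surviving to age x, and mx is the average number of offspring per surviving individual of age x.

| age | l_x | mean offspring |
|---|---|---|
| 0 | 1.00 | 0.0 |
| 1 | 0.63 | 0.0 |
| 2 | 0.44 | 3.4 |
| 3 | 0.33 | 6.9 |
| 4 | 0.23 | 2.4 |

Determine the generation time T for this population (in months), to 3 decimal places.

2.782

lx·mx: 0, 0, 1.496, 2.277, 0.552 → R0 = 4.325
x·lx·mx: 0, 0, 2.992, 6.831, 2.208 → Σ = 12.031
T = 12.031 / 4.325 = 2.781734… → 2.782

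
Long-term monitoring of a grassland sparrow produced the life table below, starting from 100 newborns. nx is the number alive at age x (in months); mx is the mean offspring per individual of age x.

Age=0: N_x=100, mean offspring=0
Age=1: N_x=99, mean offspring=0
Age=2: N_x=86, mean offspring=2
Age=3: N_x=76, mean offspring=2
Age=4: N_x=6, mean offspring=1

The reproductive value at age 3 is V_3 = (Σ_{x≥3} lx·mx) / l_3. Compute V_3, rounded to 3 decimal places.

lx = nx/n0 = nx/100: 1, 0.99, 0.86, 0.76, 0.06
lx·mx for x ≥ 3: 1.52, 0.06 → sum = 1.58
V_3 = 1.58 / l_3 = 1.58 / 0.76 = 2.078947… → 2.079

2.079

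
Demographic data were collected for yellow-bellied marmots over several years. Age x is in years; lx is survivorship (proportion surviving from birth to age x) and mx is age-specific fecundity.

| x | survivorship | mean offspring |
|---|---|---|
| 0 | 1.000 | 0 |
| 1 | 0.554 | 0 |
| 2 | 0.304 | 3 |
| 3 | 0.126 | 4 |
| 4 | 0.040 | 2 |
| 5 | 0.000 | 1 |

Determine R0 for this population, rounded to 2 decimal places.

1.50

lx·mx by age: 0, 0, 0.912, 0.504, 0.08, 0
R0 = Σ lx·mx = 1.496 → 1.50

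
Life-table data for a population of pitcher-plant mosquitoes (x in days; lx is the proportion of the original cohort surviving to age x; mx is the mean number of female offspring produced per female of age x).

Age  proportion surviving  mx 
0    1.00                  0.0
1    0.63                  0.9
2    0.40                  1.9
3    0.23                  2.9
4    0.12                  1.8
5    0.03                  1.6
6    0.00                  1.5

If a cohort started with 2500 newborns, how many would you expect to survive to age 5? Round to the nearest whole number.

75

Expected survivors = N0 · l_5 = 2500 × 0.03 = 75 → 75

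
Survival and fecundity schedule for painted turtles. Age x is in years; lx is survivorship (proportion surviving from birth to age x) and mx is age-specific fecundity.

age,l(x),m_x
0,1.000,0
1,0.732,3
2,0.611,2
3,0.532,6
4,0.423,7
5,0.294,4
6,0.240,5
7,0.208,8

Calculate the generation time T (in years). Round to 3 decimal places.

3.731

lx·mx: 0, 2.196, 1.222, 3.192, 2.961, 1.176, 1.2, 1.664 → R0 = 13.611
x·lx·mx: 0, 2.196, 2.444, 9.576, 11.844, 5.88, 7.2, 11.648 → Σ = 50.788
T = 50.788 / 13.611 = 3.731394… → 3.731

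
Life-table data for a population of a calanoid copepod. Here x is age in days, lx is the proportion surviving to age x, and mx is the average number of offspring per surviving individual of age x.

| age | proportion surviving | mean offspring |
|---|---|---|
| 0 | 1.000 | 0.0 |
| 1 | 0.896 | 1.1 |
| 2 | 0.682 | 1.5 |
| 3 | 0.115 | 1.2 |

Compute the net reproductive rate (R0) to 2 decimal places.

lx·mx by age: 0, 0.9856, 1.023, 0.138
R0 = Σ lx·mx = 2.1466 → 2.15

2.15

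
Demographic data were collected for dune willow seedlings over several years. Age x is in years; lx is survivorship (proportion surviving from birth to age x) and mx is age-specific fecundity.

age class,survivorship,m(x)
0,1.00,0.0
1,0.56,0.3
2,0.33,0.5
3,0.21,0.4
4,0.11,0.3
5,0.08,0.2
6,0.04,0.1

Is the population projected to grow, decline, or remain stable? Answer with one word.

declining

R0 = Σ lx·mx = 0 + 0.168 + 0.165 + 0.084 + 0.033 + 0.016 + 0.004 = 0.47
R0 < 1, so the population is declining.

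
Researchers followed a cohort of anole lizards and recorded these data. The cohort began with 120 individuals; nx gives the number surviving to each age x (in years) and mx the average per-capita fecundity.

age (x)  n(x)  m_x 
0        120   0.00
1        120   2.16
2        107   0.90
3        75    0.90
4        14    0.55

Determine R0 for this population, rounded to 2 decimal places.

lx = nx/n0 = nx/120: 1, 1, 0.89167…, 0.625, 0.11667…
lx·mx by age: 0, 2.16, 0.8025…, 0.5625, 0.064167…
R0 = Σ lx·mx = 3.589167… → 3.59

3.59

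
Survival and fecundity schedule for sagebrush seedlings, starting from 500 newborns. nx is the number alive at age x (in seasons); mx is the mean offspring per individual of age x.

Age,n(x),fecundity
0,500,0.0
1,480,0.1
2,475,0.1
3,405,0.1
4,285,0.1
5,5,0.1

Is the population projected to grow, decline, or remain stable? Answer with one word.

declining

lx = nx/n0 = nx/500: 1, 0.96, 0.95, 0.81, 0.57, 0.01
R0 = Σ lx·mx = 0 + 0.096 + 0.095 + 0.081 + 0.057 + 0.001 = 0.33
R0 < 1, so the population is declining.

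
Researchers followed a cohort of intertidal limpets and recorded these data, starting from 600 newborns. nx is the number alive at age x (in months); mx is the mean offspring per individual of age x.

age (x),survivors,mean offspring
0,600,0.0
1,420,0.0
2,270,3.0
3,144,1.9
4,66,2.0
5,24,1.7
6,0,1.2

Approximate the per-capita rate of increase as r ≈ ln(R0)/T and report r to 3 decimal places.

lx = nx/n0 = nx/600: 1, 0.7, 0.45, 0.24, 0.11, 0.04, 0
R0 = Σ lx·mx = 0 + 0 + 1.35 + 0.456 + 0.22 + 0.068 + 0 = 2.094
Σ x·lx·mx = 5.288; T = 5.288/2.094 = 2.52531…
r ≈ ln(R0)/T = ln(2.094)/2.52531… = 0.29267… → 0.293

0.293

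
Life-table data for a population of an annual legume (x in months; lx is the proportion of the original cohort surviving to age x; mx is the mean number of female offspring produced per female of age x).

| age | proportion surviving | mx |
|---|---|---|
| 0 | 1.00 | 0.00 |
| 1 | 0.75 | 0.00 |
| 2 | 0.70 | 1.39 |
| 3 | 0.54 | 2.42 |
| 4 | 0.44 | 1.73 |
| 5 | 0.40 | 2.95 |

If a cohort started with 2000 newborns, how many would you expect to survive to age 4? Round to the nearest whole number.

880

Expected survivors = N0 · l_4 = 2000 × 0.44 = 880 → 880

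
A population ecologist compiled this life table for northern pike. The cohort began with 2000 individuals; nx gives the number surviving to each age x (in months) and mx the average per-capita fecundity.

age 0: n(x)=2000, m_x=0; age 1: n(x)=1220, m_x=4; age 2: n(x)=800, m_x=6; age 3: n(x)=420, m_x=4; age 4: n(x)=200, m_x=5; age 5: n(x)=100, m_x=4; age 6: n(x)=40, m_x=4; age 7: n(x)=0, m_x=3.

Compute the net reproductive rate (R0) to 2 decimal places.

6.46

lx = nx/n0 = nx/2000: 1, 0.61, 0.4, 0.21, 0.1, 0.05, 0.02, 0
lx·mx by age: 0, 2.44, 2.4, 0.84, 0.5, 0.2, 0.08, 0
R0 = Σ lx·mx = 6.46 → 6.46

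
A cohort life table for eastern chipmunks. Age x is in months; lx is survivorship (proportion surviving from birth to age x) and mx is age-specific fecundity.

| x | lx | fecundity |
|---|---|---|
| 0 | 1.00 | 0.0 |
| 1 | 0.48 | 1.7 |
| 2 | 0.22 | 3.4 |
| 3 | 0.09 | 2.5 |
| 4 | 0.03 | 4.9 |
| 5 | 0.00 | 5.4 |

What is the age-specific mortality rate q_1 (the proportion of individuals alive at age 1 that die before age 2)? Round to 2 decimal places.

0.54

q_1 = (l_1 − l_2) / l_1 = (0.48 − 0.22) / 0.48
     = 0.26 / 0.48 = 0.541667… → 0.54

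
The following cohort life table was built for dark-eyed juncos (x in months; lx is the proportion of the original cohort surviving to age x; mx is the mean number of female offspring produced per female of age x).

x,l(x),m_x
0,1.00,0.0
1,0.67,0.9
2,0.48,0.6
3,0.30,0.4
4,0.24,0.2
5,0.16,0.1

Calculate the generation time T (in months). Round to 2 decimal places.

lx·mx: 0, 0.603, 0.288, 0.12, 0.048, 0.016 → R0 = 1.075
x·lx·mx: 0, 0.603, 0.576, 0.36, 0.192, 0.08 → Σ = 1.811
T = 1.811 / 1.075 = 1.684651… → 1.68

1.68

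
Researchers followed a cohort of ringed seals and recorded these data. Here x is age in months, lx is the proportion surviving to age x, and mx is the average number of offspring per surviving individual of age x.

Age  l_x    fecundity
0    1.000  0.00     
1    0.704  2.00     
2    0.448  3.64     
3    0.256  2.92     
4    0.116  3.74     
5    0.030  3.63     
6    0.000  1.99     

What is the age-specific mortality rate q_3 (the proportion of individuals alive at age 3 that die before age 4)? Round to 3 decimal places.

q_3 = (l_3 − l_4) / l_3 = (0.256 − 0.116) / 0.256
     = 0.14 / 0.256 = 0.546875 → 0.547

0.547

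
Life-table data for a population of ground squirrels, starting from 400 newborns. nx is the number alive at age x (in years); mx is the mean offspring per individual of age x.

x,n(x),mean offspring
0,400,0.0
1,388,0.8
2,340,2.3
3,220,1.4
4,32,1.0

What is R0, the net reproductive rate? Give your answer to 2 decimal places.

3.58

lx = nx/n0 = nx/400: 1, 0.97, 0.85, 0.55, 0.08
lx·mx by age: 0, 0.776, 1.955, 0.77, 0.08
R0 = Σ lx·mx = 3.581 → 3.58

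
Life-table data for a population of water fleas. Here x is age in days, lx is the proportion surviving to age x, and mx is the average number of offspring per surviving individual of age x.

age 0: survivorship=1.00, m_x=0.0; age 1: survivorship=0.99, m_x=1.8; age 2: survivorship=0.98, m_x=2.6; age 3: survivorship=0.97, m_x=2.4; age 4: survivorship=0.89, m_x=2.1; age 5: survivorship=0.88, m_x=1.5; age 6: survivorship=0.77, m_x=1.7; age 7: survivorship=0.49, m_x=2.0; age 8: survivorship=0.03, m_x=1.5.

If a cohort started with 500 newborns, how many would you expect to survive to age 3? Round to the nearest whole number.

485

Expected survivors = N0 · l_3 = 500 × 0.97 = 485 → 485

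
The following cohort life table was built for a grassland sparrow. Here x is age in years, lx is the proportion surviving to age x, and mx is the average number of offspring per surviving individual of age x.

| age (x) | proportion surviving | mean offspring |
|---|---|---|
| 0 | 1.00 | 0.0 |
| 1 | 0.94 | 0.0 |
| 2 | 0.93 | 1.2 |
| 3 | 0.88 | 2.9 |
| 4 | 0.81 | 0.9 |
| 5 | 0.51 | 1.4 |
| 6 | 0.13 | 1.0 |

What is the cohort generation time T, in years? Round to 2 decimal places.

3.27

lx·mx: 0, 0, 1.116, 2.552, 0.729, 0.714, 0.13 → R0 = 5.241
x·lx·mx: 0, 0, 2.232, 7.656, 2.916, 3.57, 0.78 → Σ = 17.154
T = 17.154 / 5.241 = 3.273039… → 3.27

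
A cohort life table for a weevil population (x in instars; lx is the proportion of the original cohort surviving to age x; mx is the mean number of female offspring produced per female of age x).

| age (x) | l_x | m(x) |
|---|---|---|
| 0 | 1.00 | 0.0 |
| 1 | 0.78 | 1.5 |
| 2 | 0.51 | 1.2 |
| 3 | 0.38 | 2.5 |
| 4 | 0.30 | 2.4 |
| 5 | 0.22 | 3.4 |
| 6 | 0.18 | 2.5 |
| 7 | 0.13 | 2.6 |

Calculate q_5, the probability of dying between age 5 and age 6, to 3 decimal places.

0.182

q_5 = (l_5 − l_6) / l_5 = (0.22 − 0.18) / 0.22
     = 0.04 / 0.22 = 0.181818… → 0.182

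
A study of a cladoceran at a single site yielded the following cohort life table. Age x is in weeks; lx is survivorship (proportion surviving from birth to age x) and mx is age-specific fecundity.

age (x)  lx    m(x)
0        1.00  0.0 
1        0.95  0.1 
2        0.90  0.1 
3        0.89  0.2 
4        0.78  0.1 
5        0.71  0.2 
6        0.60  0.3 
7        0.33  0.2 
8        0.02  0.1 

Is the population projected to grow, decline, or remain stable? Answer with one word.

declining

R0 = Σ lx·mx = 0 + 0.095 + 0.09 + 0.178 + 0.078 + 0.142 + 0.18 + 0.066 + 0.002 = 0.831
R0 < 1, so the population is declining.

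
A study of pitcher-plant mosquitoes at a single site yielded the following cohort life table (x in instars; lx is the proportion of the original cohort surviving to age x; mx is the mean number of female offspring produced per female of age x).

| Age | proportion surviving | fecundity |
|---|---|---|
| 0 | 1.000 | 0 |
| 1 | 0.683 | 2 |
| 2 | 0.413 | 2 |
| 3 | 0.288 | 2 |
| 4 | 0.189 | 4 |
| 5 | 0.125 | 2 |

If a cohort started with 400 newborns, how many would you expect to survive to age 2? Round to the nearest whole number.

165

Expected survivors = N0 · l_2 = 400 × 0.413 = 165.2 → 165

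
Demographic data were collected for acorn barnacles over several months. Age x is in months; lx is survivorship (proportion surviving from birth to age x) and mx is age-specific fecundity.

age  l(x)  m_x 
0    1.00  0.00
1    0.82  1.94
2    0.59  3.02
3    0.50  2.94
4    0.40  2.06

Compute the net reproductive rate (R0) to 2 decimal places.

5.67

lx·mx by age: 0, 1.5908, 1.7818, 1.47, 0.824
R0 = Σ lx·mx = 5.6666 → 5.67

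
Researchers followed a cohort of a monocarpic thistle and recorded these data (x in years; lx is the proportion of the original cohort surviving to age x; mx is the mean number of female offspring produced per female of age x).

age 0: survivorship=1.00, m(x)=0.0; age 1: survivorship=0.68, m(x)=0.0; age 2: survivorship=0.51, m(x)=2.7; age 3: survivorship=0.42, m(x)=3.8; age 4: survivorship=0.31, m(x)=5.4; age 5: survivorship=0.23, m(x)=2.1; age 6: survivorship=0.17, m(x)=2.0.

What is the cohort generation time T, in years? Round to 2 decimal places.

3.42

lx·mx: 0, 0, 1.377, 1.596, 1.674, 0.483, 0.34 → R0 = 5.47
x·lx·mx: 0, 0, 2.754, 4.788, 6.696, 2.415, 2.04 → Σ = 18.693
T = 18.693 / 5.47 = 3.417367… → 3.42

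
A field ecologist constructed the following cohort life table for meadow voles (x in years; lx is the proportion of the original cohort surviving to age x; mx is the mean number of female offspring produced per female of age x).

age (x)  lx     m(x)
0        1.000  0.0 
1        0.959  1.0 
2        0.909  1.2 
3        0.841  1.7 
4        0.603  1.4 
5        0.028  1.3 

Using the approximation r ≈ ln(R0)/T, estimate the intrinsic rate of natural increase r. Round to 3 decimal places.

0.584

R0 = Σ lx·mx = 0 + 0.959 + 1.0908 + 1.4297 + 0.8442 + 0.0364 = 4.3601
Σ x·lx·mx = 10.9885; T = 10.9885/4.3601 = 2.52024…
r ≈ ln(R0)/T = ln(4.3601)/2.52024… = 0.58427… → 0.584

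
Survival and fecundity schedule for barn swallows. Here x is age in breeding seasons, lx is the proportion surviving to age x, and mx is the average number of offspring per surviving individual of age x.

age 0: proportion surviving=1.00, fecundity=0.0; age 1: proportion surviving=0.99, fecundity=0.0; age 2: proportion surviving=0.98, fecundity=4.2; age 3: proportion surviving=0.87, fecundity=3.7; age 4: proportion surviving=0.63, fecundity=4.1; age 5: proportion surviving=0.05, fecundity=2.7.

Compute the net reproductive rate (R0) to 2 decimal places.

lx·mx by age: 0, 0, 4.116, 3.219, 2.583, 0.135
R0 = Σ lx·mx = 10.053 → 10.05

10.05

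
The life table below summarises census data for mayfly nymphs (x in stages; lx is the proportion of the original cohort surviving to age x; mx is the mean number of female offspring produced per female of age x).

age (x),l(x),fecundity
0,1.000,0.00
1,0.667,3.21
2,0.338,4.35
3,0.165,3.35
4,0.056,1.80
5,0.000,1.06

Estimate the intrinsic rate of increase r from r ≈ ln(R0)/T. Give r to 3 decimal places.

R0 = Σ lx·mx = 0 + 2.14107 + 1.4703 + 0.55275 + 0.1008 + 0 = 4.26492
Σ x·lx·mx = 7.14312; T = 7.14312/4.26492 = 1.67485…
r ≈ ln(R0)/T = ln(4.26492)/1.67485… = 0.866… → 0.866

0.866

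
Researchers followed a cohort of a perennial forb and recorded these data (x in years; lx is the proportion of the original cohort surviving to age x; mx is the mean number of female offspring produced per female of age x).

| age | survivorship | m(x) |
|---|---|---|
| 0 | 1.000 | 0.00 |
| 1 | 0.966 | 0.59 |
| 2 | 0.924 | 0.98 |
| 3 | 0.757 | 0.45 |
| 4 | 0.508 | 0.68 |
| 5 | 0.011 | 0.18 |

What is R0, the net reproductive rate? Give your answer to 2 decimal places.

lx·mx by age: 0, 0.56994, 0.90552, 0.34065, 0.34544, 0.00198
R0 = Σ lx·mx = 2.16353 → 2.16

2.16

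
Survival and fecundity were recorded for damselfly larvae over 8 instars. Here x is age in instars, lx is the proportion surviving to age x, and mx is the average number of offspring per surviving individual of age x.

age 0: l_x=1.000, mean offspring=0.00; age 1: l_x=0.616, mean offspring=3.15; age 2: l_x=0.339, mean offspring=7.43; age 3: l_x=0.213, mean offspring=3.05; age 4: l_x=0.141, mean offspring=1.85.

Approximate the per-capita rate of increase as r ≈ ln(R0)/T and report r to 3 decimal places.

0.905

R0 = Σ lx·mx = 0 + 1.9404 + 2.51877 + 0.64965 + 0.26085 = 5.36967
Σ x·lx·mx = 9.97029; T = 9.97029/5.36967 = 1.85678…
r ≈ ln(R0)/T = ln(5.36967)/1.85678… = 0.90521… → 0.905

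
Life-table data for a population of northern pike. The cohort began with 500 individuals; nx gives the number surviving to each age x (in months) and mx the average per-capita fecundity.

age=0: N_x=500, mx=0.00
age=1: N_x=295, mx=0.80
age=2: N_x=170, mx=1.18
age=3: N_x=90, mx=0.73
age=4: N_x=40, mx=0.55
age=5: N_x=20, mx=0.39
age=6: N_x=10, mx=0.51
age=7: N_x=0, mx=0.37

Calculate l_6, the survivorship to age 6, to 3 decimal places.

0.020

l_6 = n_6/n_0 = 10/500 = 0.02 → 0.020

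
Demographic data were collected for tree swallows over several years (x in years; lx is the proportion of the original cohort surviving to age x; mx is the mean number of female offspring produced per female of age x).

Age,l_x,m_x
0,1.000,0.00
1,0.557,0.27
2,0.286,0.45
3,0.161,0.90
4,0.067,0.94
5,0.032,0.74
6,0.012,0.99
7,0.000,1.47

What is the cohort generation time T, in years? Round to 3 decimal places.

lx·mx: 0, 0.15039, 0.1287, 0.1449, 0.06298, 0.02368, 0.01188, 0 → R0 = 0.52253
x·lx·mx: 0, 0.15039, 0.2574, 0.4347, 0.25192, 0.1184, 0.07128, 0 → Σ = 1.28409
T = 1.28409 / 0.52253 = 2.457447… → 2.457

2.457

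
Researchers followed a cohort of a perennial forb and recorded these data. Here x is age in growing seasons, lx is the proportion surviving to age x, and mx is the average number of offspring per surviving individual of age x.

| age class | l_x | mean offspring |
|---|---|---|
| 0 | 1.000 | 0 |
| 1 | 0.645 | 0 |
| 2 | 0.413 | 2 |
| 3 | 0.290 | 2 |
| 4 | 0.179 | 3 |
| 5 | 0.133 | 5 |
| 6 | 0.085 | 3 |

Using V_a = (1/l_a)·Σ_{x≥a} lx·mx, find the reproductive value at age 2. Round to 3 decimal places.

lx·mx for x ≥ 2: 0.826, 0.58, 0.537, 0.665, 0.255 → sum = 2.863
V_2 = 2.863 / l_2 = 2.863 / 0.413 = 6.932203… → 6.932

6.932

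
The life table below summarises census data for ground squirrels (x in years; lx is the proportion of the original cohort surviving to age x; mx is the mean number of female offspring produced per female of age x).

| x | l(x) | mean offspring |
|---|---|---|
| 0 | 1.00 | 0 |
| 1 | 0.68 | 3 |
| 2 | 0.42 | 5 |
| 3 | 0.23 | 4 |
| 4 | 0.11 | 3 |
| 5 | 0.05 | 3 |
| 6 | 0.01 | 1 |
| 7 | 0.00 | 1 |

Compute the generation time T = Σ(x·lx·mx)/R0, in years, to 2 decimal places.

2.01

lx·mx: 0, 2.04, 2.1, 0.92, 0.33, 0.15, 0.01, 0 → R0 = 5.55
x·lx·mx: 0, 2.04, 4.2, 2.76, 1.32, 0.75, 0.06, 0 → Σ = 11.13
T = 11.13 / 5.55 = 2.005405… → 2.01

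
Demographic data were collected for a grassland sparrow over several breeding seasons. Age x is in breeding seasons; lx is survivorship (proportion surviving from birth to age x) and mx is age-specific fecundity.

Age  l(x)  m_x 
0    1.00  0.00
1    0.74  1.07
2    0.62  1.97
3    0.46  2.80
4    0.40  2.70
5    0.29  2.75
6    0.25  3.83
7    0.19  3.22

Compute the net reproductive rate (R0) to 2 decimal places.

6.75

lx·mx by age: 0, 0.7918, 1.2214, 1.288, 1.08, 0.7975, 0.9575, 0.6118
R0 = Σ lx·mx = 6.748 → 6.75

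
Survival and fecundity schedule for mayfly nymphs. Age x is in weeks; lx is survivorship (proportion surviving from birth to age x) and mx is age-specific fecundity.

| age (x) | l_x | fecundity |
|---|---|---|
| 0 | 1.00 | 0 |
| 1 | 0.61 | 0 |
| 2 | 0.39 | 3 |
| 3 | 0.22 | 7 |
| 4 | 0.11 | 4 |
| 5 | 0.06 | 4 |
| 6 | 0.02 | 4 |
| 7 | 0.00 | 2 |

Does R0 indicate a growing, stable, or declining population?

growing

R0 = Σ lx·mx = 0 + 0 + 1.17 + 1.54 + 0.44 + 0.24 + 0.08 + 0 = 3.47
R0 > 1, so the population is growing.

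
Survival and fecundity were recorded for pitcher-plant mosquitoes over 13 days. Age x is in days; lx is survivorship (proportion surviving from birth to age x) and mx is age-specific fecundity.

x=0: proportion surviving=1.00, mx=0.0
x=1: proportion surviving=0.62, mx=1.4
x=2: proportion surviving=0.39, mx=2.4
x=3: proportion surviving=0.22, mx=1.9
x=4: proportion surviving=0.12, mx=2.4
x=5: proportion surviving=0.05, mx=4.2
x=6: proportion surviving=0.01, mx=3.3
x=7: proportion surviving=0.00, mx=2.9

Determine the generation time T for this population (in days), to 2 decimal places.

2.32

lx·mx: 0, 0.868, 0.936, 0.418, 0.288, 0.21, 0.033, 0 → R0 = 2.753
x·lx·mx: 0, 0.868, 1.872, 1.254, 1.152, 1.05, 0.198, 0 → Σ = 6.394
T = 6.394 / 2.753 = 2.322557… → 2.32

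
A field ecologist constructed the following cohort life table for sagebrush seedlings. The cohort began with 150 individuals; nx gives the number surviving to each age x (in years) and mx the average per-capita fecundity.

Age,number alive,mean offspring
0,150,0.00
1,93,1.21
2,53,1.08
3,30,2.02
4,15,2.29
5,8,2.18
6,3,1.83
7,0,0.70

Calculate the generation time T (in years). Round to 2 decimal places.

2.32

lx = nx/n0 = nx/150: 1, 0.62, 0.35333…, 0.2, 0.1, 0.05333…, 0.02, 0
lx·mx: 0, 0.7502, 0.3816…, 0.404, 0.229, 0.116267…, 0.0366, 0 → R0 = 1.917667…
x·lx·mx: 0, 0.7502, 0.7632…, 1.212, 0.916, 0.581333…, 0.2196, 0 → Σ = 4.442333…
T = 4.442333… / 1.917667… = 2.316531… → 2.32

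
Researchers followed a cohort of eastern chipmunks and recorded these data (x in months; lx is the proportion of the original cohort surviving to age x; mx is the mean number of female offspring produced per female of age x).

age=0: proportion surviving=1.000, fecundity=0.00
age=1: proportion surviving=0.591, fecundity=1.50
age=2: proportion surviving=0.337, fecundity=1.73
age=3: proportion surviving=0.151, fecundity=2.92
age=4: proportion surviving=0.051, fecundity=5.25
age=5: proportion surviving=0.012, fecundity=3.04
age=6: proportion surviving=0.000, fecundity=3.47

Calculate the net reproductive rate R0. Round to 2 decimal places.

lx·mx by age: 0, 0.8865, 0.58301, 0.44092, 0.26775, 0.03648, 0
R0 = Σ lx·mx = 2.21466 → 2.21

2.21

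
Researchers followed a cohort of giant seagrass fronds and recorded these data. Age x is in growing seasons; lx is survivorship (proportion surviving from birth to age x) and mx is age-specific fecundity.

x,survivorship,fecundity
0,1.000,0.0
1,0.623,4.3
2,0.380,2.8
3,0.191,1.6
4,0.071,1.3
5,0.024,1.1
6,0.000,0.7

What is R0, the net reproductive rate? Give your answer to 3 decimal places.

lx·mx by age: 0, 2.6789, 1.064, 0.3056, 0.0923, 0.0264, 0
R0 = Σ lx·mx = 4.1672 → 4.167

4.167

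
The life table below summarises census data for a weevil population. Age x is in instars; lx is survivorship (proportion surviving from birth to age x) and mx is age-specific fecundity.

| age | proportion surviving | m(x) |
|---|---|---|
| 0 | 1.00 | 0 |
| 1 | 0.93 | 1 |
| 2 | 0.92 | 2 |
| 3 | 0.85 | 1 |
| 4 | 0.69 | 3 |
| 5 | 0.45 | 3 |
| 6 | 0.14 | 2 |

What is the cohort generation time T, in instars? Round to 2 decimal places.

3.26

lx·mx: 0, 0.93, 1.84, 0.85, 2.07, 1.35, 0.28 → R0 = 7.32
x·lx·mx: 0, 0.93, 3.68, 2.55, 8.28, 6.75, 1.68 → Σ = 23.87
T = 23.87 / 7.32 = 3.260929… → 3.26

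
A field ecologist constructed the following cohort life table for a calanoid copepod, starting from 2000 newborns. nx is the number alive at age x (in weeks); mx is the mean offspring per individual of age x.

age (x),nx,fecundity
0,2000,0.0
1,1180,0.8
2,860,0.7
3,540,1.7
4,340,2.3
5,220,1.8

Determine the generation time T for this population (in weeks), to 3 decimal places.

lx = nx/n0 = nx/2000: 1, 0.59, 0.43, 0.27, 0.17, 0.11
lx·mx: 0, 0.472, 0.301, 0.459, 0.391, 0.198 → R0 = 1.821
x·lx·mx: 0, 0.472, 0.602, 1.377, 1.564, 0.99 → Σ = 5.005
T = 5.005 / 1.821 = 2.74849… → 2.748

2.748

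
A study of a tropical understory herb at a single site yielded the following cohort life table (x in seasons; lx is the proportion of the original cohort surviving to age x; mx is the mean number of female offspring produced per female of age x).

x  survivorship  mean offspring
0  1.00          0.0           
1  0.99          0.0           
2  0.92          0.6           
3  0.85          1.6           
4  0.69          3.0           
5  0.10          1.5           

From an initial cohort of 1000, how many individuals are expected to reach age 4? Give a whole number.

690

Expected survivors = N0 · l_4 = 1000 × 0.69 = 690 → 690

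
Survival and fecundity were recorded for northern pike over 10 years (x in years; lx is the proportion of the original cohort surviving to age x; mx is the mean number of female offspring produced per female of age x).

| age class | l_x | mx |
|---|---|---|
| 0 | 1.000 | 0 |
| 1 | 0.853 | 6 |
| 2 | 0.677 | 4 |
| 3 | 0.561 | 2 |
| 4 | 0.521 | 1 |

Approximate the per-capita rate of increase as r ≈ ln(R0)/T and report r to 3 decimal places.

1.332

R0 = Σ lx·mx = 0 + 5.118 + 2.708 + 1.122 + 0.521 = 9.469
Σ x·lx·mx = 15.984; T = 15.984/9.469 = 1.68803…
r ≈ ln(R0)/T = ln(9.469)/1.68803… = 1.33174… → 1.332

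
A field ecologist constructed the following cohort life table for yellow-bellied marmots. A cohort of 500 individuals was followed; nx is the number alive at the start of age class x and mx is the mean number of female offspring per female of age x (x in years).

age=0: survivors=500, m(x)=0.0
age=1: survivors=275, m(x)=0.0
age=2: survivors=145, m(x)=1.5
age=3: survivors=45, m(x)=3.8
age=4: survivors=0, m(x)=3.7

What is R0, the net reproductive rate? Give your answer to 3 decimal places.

0.777

lx = nx/n0 = nx/500: 1, 0.55, 0.29, 0.09, 0
lx·mx by age: 0, 0, 0.435, 0.342, 0
R0 = Σ lx·mx = 0.777 → 0.777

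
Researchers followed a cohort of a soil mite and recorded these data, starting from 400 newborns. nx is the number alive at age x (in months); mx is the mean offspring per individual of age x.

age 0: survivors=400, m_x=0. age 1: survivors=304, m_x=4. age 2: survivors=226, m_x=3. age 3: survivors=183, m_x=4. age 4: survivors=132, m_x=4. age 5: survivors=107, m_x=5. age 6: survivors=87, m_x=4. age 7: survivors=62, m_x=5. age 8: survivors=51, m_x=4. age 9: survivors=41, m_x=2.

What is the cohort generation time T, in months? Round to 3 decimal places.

3.493

lx = nx/n0 = nx/400: 1, 0.76, 0.565, 0.4575, 0.33, 0.2675, 0.2175, 0.155, 0.1275, 0.1025
lx·mx: 0, 3.04, 1.695, 1.83, 1.32, 1.3375, 0.87, 0.775, 0.51, 0.205 → R0 = 11.5825
x·lx·mx: 0, 3.04, 3.39, 5.49, 5.28, 6.6875, 5.22, 5.425, 4.08, 1.845 → Σ = 40.4575
T = 40.4575 / 11.5825 = 3.492985… → 3.493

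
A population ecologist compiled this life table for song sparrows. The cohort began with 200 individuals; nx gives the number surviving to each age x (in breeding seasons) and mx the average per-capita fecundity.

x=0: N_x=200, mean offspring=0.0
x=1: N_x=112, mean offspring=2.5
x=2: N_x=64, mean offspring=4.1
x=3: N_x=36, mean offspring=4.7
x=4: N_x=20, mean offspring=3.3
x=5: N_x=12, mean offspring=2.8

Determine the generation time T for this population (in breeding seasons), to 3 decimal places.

lx = nx/n0 = nx/200: 1, 0.56, 0.32, 0.18, 0.1, 0.06
lx·mx: 0, 1.4, 1.312, 0.846, 0.33, 0.168 → R0 = 4.056
x·lx·mx: 0, 1.4, 2.624, 2.538, 1.32, 0.84 → Σ = 8.722
T = 8.722 / 4.056 = 2.150394… → 2.150

2.150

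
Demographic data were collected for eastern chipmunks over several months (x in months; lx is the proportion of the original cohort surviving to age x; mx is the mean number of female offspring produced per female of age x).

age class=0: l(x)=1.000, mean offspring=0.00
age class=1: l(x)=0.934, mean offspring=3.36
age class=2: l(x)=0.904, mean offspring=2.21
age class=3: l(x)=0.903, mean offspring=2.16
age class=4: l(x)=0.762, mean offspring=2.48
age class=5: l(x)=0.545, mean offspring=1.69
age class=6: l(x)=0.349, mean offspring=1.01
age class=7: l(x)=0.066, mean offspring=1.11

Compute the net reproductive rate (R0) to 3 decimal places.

lx·mx by age: 0, 3.13824, 1.99784, 1.95048, 1.88976, 0.92105, 0.35249, 0.07326
R0 = Σ lx·mx = 10.32312 → 10.323

10.323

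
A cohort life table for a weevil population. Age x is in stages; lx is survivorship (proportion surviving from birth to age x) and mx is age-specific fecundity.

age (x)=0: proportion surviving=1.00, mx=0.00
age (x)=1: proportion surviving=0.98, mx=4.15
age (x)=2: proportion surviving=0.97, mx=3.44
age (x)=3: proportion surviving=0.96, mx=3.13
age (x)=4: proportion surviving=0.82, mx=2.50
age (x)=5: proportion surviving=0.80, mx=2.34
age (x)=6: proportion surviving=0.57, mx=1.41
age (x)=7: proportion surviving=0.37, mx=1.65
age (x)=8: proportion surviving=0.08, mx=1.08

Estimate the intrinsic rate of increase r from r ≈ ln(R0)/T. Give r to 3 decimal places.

R0 = Σ lx·mx = 0 + 4.067 + 3.3368 + 3.0048 + 2.05 + 1.872 + 0.8037 + 0.6105 + 0.0864 = 15.8312
Σ x·lx·mx = 47.1019; T = 47.1019/15.8312 = 2.97526…
r ≈ ln(R0)/T = ln(15.8312)/2.97526… = 0.92832… → 0.928

0.928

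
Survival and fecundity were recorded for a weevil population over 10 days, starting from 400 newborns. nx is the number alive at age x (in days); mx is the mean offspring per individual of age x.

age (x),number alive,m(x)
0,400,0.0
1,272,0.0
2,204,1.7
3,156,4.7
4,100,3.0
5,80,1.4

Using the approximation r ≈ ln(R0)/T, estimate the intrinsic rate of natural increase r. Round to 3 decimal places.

lx = nx/n0 = nx/400: 1, 0.68, 0.51, 0.39, 0.25, 0.2
R0 = Σ lx·mx = 0 + 0 + 0.867 + 1.833 + 0.75 + 0.28 = 3.73
Σ x·lx·mx = 11.633; T = 11.633/3.73 = 3.11877…
r ≈ ln(R0)/T = ln(3.73)/3.11877… = 0.42209… → 0.422

0.422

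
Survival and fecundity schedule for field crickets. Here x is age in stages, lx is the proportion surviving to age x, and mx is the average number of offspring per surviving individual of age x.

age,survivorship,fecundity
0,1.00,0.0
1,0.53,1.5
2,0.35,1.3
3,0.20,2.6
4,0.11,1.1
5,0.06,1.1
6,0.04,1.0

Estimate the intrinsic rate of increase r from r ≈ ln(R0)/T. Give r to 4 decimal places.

R0 = Σ lx·mx = 0 + 0.795 + 0.455 + 0.52 + 0.121 + 0.066 + 0.04 = 1.997
Σ x·lx·mx = 4.319; T = 4.319/1.997 = 2.16274…
r ≈ ln(R0)/T = ln(1.997)/2.16274… = 0.3198… → 0.3198

0.3198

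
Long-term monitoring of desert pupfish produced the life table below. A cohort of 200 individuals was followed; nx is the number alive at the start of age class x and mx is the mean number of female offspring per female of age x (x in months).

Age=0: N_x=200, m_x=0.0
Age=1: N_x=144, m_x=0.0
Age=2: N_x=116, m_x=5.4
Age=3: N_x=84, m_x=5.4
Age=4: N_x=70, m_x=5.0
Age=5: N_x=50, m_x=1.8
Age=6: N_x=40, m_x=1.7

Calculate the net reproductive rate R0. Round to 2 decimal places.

7.94

lx = nx/n0 = nx/200: 1, 0.72, 0.58, 0.42, 0.35, 0.25, 0.2
lx·mx by age: 0, 0, 3.132, 2.268, 1.75, 0.45, 0.34
R0 = Σ lx·mx = 7.94 → 7.94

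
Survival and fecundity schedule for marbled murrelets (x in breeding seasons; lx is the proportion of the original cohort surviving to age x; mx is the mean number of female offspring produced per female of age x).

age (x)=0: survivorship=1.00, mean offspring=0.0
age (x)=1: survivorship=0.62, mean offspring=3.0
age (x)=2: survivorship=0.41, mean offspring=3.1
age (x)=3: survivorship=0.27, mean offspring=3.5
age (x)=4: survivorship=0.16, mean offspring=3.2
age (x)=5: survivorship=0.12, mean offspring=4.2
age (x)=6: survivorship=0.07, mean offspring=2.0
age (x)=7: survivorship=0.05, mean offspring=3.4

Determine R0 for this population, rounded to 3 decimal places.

lx·mx by age: 0, 1.86, 1.271, 0.945, 0.512, 0.504, 0.14, 0.17
R0 = Σ lx·mx = 5.402 → 5.402

5.402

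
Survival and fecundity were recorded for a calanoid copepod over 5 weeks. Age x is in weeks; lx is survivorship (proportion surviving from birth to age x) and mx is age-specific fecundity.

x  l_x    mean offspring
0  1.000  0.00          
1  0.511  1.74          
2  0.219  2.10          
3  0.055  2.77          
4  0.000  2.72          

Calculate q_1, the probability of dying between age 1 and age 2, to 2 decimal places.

0.57

q_1 = (l_1 − l_2) / l_1 = (0.511 − 0.219) / 0.511
     = 0.292 / 0.511 = 0.571429… → 0.57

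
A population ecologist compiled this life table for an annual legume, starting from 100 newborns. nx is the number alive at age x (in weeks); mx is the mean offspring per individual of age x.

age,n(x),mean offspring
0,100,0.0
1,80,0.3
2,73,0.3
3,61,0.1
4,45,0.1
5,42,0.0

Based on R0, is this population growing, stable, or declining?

lx = nx/n0 = nx/100: 1, 0.8, 0.73, 0.61, 0.45, 0.42
R0 = Σ lx·mx = 0 + 0.24 + 0.219 + 0.061 + 0.045 + 0 = 0.565
R0 < 1, so the population is declining.

declining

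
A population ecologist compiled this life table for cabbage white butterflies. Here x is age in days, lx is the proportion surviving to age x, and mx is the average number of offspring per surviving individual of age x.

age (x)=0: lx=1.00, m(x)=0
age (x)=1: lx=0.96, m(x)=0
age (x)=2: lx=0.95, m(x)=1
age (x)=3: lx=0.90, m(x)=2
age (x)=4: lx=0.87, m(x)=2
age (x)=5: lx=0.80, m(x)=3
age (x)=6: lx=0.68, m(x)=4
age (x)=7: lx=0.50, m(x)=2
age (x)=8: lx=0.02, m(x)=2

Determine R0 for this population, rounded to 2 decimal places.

10.65

lx·mx by age: 0, 0, 0.95, 1.8, 1.74, 2.4, 2.72, 1, 0.04
R0 = Σ lx·mx = 10.65 → 10.65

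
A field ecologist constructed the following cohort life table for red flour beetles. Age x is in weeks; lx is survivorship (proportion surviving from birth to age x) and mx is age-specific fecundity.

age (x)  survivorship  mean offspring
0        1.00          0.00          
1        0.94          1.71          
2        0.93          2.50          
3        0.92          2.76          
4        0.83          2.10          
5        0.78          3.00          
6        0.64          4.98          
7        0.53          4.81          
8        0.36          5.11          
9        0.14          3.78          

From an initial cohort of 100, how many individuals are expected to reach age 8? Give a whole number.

36

Expected survivors = N0 · l_8 = 100 × 0.36 = 36 → 36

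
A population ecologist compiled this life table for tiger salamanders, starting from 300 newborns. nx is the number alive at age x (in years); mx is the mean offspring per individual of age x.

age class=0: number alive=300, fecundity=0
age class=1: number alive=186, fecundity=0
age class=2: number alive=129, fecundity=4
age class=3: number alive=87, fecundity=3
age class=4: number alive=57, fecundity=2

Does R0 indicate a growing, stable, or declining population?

lx = nx/n0 = nx/300: 1, 0.62, 0.43, 0.29, 0.19
R0 = Σ lx·mx = 0 + 0 + 1.72 + 0.87 + 0.38 = 2.97
R0 > 1, so the population is growing.

growing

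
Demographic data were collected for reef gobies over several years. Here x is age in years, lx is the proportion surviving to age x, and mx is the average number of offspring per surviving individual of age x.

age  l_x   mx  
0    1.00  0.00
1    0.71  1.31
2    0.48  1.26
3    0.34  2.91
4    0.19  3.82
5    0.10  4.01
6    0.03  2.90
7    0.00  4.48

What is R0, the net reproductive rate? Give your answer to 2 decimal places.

lx·mx by age: 0, 0.9301, 0.6048, 0.9894, 0.7258, 0.401, 0.087, 0
R0 = Σ lx·mx = 3.7381 → 3.74

3.74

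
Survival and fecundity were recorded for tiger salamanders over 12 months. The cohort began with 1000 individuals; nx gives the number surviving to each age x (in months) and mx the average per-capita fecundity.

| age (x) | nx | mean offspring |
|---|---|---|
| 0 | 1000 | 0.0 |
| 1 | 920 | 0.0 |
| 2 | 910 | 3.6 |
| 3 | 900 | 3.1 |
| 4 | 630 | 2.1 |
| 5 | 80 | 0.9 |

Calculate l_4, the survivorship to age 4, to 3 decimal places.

l_4 = n_4/n_0 = 630/1000 = 0.63 → 0.630

0.630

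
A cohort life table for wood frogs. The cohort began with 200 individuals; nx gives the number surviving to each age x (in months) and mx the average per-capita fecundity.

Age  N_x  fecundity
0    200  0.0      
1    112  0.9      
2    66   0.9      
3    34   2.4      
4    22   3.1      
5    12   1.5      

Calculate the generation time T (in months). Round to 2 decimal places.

lx = nx/n0 = nx/200: 1, 0.56, 0.33, 0.17, 0.11, 0.06
lx·mx: 0, 0.504, 0.297, 0.408, 0.341, 0.09 → R0 = 1.64
x·lx·mx: 0, 0.504, 0.594, 1.224, 1.364, 0.45 → Σ = 4.136
T = 4.136 / 1.64 = 2.521951… → 2.52

2.52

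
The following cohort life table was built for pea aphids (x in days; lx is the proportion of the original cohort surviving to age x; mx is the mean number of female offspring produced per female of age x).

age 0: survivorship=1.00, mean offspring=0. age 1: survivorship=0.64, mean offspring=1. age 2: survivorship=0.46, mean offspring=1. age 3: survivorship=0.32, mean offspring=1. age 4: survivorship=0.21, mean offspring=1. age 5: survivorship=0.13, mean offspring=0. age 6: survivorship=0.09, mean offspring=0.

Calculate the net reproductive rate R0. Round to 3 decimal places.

lx·mx by age: 0, 0.64, 0.46, 0.32, 0.21, 0, 0
R0 = Σ lx·mx = 1.63 → 1.630

1.630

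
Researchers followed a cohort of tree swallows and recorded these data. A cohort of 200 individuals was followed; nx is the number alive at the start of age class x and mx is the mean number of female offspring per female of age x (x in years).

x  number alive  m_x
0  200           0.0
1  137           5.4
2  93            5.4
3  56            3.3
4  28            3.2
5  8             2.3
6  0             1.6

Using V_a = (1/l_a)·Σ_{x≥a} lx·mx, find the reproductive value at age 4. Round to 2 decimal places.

lx = nx/n0 = nx/200: 1, 0.685, 0.465, 0.28, 0.14, 0.04, 0
lx·mx for x ≥ 4: 0.448, 0.092, 0 → sum = 0.54
V_4 = 0.54 / l_4 = 0.54 / 0.14 = 3.857143… → 3.86

3.86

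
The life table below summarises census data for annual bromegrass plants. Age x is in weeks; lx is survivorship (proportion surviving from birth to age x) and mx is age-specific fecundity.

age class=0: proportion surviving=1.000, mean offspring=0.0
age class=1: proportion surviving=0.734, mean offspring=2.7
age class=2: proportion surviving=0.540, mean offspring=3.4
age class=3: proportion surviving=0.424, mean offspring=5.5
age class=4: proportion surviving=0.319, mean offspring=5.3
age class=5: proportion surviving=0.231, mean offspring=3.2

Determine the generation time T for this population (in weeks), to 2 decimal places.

lx·mx: 0, 1.9818, 1.836, 2.332, 1.6907, 0.7392 → R0 = 8.5797
x·lx·mx: 0, 1.9818, 3.672, 6.996, 6.7628, 3.696 → Σ = 23.1086
T = 23.1086 / 8.5797 = 2.693404… → 2.69

2.69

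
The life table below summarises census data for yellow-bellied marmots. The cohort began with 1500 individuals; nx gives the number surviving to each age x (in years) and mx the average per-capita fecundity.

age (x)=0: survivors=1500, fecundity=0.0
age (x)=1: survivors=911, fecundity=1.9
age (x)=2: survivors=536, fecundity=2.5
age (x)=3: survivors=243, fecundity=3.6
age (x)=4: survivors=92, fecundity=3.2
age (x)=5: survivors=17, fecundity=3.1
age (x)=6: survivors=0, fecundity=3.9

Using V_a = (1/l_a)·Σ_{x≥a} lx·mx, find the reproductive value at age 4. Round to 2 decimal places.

3.77

lx = nx/n0 = nx/1500: 1, 0.60733…, 0.35733…, 0.162, 0.06133…, 0.01133…, 0
lx·mx for x ≥ 4: 0.196267…, 0.035133…, 0 → sum = 0.2314…
V_4 = 0.2314… / l_4 = 0.2314… / 0.061333… = 3.772826… → 3.77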